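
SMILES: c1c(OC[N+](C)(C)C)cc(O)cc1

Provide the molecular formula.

Heavy atoms from the SMILES: 10 C, 1 N, 2 O.
Implicit hydrogens by atom environment:
  4 × C (aromatic): 1 H each → 4
  3 × C: 3 H each → 9
  2 × C (aromatic): no H
  1 × C: 2 H
  1 × N (charge +1): no H
  1 × O: 1 H
  1 × O: no H
  Total hydrogens = 16.
Net charge +1.
Molecular formula: C10H16NO2+

C10H16NO2+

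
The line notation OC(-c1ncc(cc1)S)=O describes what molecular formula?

Heavy atoms from the SMILES: 6 C, 1 N, 2 O, 1 S.
Implicit hydrogens by atom environment:
  3 × C (aromatic): 1 H each → 3
  2 × C (aromatic): no H
  1 × C: no H
  1 × N (aromatic): no H
  1 × O: 1 H
  1 × O: no H
  1 × S: 1 H
  Total hydrogens = 5.
Molecular formula: C6H5NO2S

C6H5NO2S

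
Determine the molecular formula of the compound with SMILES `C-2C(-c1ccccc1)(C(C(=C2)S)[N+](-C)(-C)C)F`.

C14H19FNS+

Heavy atoms from the SMILES: 14 C, 1 F, 1 N, 1 S.
Implicit hydrogens by atom environment:
  5 × C (aromatic): 1 H each → 5
  3 × C: 3 H each → 9
  2 × C: 1 H each → 2
  2 × C: no H
  1 × C: 2 H
  1 × C (aromatic): no H
  1 × F: no H
  1 × N (charge +1): no H
  1 × S: 1 H
  Total hydrogens = 19.
Net charge +1.
Molecular formula: C14H19FNS+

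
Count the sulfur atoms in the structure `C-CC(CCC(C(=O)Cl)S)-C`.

1

The symbol for sulfur appears 1 time in the SMILES.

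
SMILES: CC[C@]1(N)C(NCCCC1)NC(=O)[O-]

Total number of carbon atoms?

The symbol for carbon appears 9 times in the SMILES.

9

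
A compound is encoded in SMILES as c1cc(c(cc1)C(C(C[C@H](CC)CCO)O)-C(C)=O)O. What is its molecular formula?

Heavy atoms from the SMILES: 16 C, 4 O.
Implicit hydrogens by atom environment:
  4 × C: 2 H each → 8
  4 × C (aromatic): 1 H each → 4
  3 × C: 1 H each → 3
  3 × O: 1 H each → 3
  2 × C: 3 H each → 6
  2 × C (aromatic): no H
  1 × C: no H
  1 × O: no H
  Total hydrogens = 24.
Molecular formula: C16H24O4

C16H24O4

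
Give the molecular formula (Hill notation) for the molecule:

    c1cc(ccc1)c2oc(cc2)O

Heavy atoms from the SMILES: 10 C, 2 O.
Implicit hydrogens by atom environment:
  7 × C (aromatic): 1 H each → 7
  3 × C (aromatic): no H
  1 × O: 1 H
  1 × O (aromatic): no H
  Total hydrogens = 8.
Molecular formula: C10H8O2

C10H8O2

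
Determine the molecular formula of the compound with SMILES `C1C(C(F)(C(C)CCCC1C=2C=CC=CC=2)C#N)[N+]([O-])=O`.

Heavy atoms from the SMILES: 16 C, 1 F, 2 N, 2 O.
Implicit hydrogens by atom environment:
  5 × C (aromatic): 1 H each → 5
  4 × C: 2 H each → 8
  3 × C: 1 H each → 3
  2 × C: no H
  1 × C: 3 H
  1 × C (aromatic): no H
  1 × F: no H
  1 × N (charge +1): no H
  1 × N: no H
  1 × O: no H
  1 × O (charge -1): no H
  Total hydrogens = 19.
Molecular formula: C16H19FN2O2

C16H19FN2O2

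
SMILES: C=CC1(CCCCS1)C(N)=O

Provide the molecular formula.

Heavy atoms from the SMILES: 8 C, 1 N, 1 O, 1 S.
Implicit hydrogens by atom environment:
  5 × C: 2 H each → 10
  2 × C: no H
  1 × C: 1 H
  1 × N: 2 H
  1 × O: no H
  1 × S: no H
  Total hydrogens = 13.
Molecular formula: C8H13NOS

C8H13NOS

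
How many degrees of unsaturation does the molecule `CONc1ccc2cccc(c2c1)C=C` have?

Molecular formula from the SMILES: C13H13NO.
DoU = (2C + 2 + N − H − X)/2 = (2·13 + 2 + 1 − 13 − 0)/2 = 16/2 = 8.
(Structurally: 2 ring(s) + 6 π bond(s) = 8.)

8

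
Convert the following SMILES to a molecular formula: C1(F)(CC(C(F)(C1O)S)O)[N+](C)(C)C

C8H16F2NO2S+

Heavy atoms from the SMILES: 8 C, 2 F, 1 N, 2 O, 1 S.
Implicit hydrogens by atom environment:
  3 × C: 3 H each → 9
  2 × C: 1 H each → 2
  2 × C: no H
  2 × F: no H
  2 × O: 1 H each → 2
  1 × C: 2 H
  1 × N (charge +1): no H
  1 × S: 1 H
  Total hydrogens = 16.
Net charge +1.
Molecular formula: C8H16F2NO2S+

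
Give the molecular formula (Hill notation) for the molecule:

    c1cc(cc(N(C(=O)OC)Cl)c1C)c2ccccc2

C15H14ClNO2

Heavy atoms from the SMILES: 15 C, 1 Cl, 1 N, 2 O.
Implicit hydrogens by atom environment:
  8 × C (aromatic): 1 H each → 8
  4 × C (aromatic): no H
  2 × C: 3 H each → 6
  2 × O: no H
  1 × C: no H
  1 × Cl: no H
  1 × N: no H
  Total hydrogens = 14.
Molecular formula: C15H14ClNO2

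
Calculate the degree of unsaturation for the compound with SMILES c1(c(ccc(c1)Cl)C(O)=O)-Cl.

5

Molecular formula from the SMILES: C7H4Cl2O2.
DoU = (2C + 2 + N − H − X)/2 = (2·7 + 2 + 0 − 4 − 2)/2 = 10/2 = 5.
(Structurally: 1 ring(s) + 4 π bond(s) = 5.)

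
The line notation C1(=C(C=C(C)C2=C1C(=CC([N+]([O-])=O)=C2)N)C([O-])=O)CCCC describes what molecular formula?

C16H17N2O4-

Heavy atoms from the SMILES: 16 C, 2 N, 4 O.
Implicit hydrogens by atom environment:
  7 × C (aromatic): no H
  3 × C: 2 H each → 6
  3 × C (aromatic): 1 H each → 3
  2 × C: 3 H each → 6
  2 × O: no H
  2 × O (charge -1): no H
  1 × C: no H
  1 × N: 2 H
  1 × N (charge +1): no H
  Total hydrogens = 17.
Net charge -1.
Molecular formula: C16H17N2O4-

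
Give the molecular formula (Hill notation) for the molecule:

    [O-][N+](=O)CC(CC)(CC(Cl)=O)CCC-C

C10H18ClNO3

Heavy atoms from the SMILES: 10 C, 1 Cl, 1 N, 3 O.
Implicit hydrogens by atom environment:
  6 × C: 2 H each → 12
  2 × C: 3 H each → 6
  2 × C: no H
  2 × O: no H
  1 × Cl: no H
  1 × N (charge +1): no H
  1 × O (charge -1): no H
  Total hydrogens = 18.
Molecular formula: C10H18ClNO3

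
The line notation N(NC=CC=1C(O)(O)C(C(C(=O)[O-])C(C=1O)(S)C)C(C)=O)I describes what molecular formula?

Heavy atoms from the SMILES: 12 C, 1 I, 2 N, 6 O, 1 S.
Implicit hydrogens by atom environment:
  6 × C: no H
  4 × C: 1 H each → 4
  3 × O: 1 H each → 3
  2 × C: 3 H each → 6
  2 × N: 1 H each → 2
  2 × O: no H
  1 × I: no H
  1 × O (charge -1): no H
  1 × S: 1 H
  Total hydrogens = 16.
Net charge -1.
Molecular formula: C12H16IN2O6S-

C12H16IN2O6S-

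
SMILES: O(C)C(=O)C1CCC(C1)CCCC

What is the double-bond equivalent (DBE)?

2

Molecular formula from the SMILES: C11H20O2.
DoU = (2C + 2 + N − H − X)/2 = (2·11 + 2 + 0 − 20 − 0)/2 = 4/2 = 2.
(Structurally: 1 ring(s) + 1 π bond(s) = 2.)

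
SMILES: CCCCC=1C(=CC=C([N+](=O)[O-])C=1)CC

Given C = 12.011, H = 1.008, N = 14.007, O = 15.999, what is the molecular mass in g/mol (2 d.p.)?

Molecular formula: C12H17NO2.
M = 12×12.011 + 17×1.008 + 1×14.007 + 2×15.999 = 207.27 g/mol.

207.27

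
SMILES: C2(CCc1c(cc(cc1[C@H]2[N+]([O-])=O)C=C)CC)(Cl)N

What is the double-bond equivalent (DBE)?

Molecular formula from the SMILES: C14H17ClN2O2.
DoU = (2C + 2 + N − H − X)/2 = (2·14 + 2 + 2 − 17 − 1)/2 = 14/2 = 7.
(Structurally: 2 ring(s) + 5 π bond(s) = 7.)

7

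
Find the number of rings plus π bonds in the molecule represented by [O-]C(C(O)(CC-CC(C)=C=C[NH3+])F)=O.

3

Molecular formula from the SMILES: C9H14FNO3.
DoU = (2C + 2 + N − H − X)/2 = (2·9 + 2 + 1 − 14 − 1)/2 = 6/2 = 3.
(Structurally: 0 ring(s) + 3 π bond(s) = 3.)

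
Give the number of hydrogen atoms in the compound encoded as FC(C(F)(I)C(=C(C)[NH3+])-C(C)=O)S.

11

Hydrogens are implicit in SMILES; fill each atom to its normal valence:
  4 × C: no H
  2 × C: 3 H each → 6
  2 × F: no H
  1 × C: 1 H
  1 × I: no H
  1 × N (charge +1): 3 H
  1 × O: no H
  1 × S: 1 H
  Total hydrogens = 11.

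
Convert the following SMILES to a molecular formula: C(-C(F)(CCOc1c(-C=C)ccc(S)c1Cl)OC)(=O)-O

Heavy atoms from the SMILES: 13 C, 1 Cl, 1 F, 4 O, 1 S.
Implicit hydrogens by atom environment:
  4 × C (aromatic): no H
  3 × C: 2 H each → 6
  3 × O: no H
  2 × C (aromatic): 1 H each → 2
  2 × C: no H
  1 × C: 3 H
  1 × C: 1 H
  1 × Cl: no H
  1 × F: no H
  1 × O: 1 H
  1 × S: 1 H
  Total hydrogens = 14.
Molecular formula: C13H14ClFO4S

C13H14ClFO4S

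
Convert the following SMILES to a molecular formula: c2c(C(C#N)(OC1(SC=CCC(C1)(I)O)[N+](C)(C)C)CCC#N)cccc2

Heavy atoms from the SMILES: 20 C, 1 I, 3 N, 2 O, 1 S.
Implicit hydrogens by atom environment:
  5 × C (aromatic): 1 H each → 5
  5 × C: no H
  4 × C: 2 H each → 8
  3 × C: 3 H each → 9
  2 × C: 1 H each → 2
  2 × N: no H
  1 × C (aromatic): no H
  1 × I: no H
  1 × N (charge +1): no H
  1 × O: 1 H
  1 × O: no H
  1 × S: no H
  Total hydrogens = 25.
Net charge +1.
Molecular formula: C20H25IN3O2S+

C20H25IN3O2S+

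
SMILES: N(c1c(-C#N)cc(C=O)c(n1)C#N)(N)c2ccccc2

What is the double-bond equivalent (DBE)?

13

Molecular formula from the SMILES: C14H9N5O.
DoU = (2C + 2 + N − H − X)/2 = (2·14 + 2 + 5 − 9 − 0)/2 = 26/2 = 13.
(Structurally: 2 ring(s) + 11 π bond(s) = 13.)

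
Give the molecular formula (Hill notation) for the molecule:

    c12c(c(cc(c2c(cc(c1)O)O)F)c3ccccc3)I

C16H10FIO2

Heavy atoms from the SMILES: 16 C, 1 F, 1 I, 2 O.
Implicit hydrogens by atom environment:
  8 × C (aromatic): 1 H each → 8
  8 × C (aromatic): no H
  2 × O: 1 H each → 2
  1 × F: no H
  1 × I: no H
  Total hydrogens = 10.
Molecular formula: C16H10FIO2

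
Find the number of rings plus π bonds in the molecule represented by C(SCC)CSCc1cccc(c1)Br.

Molecular formula from the SMILES: C11H15BrS2.
DoU = (2C + 2 + N − H − X)/2 = (2·11 + 2 + 0 − 15 − 1)/2 = 8/2 = 4.
(Structurally: 1 ring(s) + 3 π bond(s) = 4.)

4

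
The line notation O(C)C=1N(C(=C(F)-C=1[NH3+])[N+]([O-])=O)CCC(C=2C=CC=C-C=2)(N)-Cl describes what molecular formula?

Heavy atoms from the SMILES: 14 C, 1 Cl, 1 F, 4 N, 3 O.
Implicit hydrogens by atom environment:
  5 × C (aromatic): 1 H each → 5
  5 × C (aromatic): no H
  2 × C: 2 H each → 4
  2 × O: no H
  1 × C: 3 H
  1 × C: no H
  1 × Cl: no H
  1 × F: no H
  1 × N (charge +1): 3 H
  1 × N: 2 H
  1 × N (aromatic): no H
  1 × N (charge +1): no H
  1 × O (charge -1): no H
  Total hydrogens = 17.
Net charge +1.
Molecular formula: C14H17ClFN4O3+

C14H17ClFN4O3+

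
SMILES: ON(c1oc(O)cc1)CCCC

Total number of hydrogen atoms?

13

Hydrogens are implicit in SMILES; fill each atom to its normal valence:
  3 × C: 2 H each → 6
  2 × C (aromatic): 1 H each → 2
  2 × C (aromatic): no H
  2 × O: 1 H each → 2
  1 × C: 3 H
  1 × N: no H
  1 × O (aromatic): no H
  Total hydrogens = 13.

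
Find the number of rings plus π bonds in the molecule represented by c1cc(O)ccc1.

Molecular formula from the SMILES: C6H6O.
DoU = (2C + 2 + N − H − X)/2 = (2·6 + 2 + 0 − 6 − 0)/2 = 8/2 = 4.
(Structurally: 1 ring(s) + 3 π bond(s) = 4.)

4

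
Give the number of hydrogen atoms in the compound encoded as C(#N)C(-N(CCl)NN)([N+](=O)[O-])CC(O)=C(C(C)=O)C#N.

11

Hydrogens are implicit in SMILES; fill each atom to its normal valence:
  6 × C: no H
  3 × N: no H
  2 × C: 2 H each → 4
  2 × O: no H
  1 × C: 3 H
  1 × Cl: no H
  1 × N: 2 H
  1 × N: 1 H
  1 × N (charge +1): no H
  1 × O: 1 H
  1 × O (charge -1): no H
  Total hydrogens = 11.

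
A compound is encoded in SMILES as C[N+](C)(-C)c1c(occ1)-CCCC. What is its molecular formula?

C11H20NO+

Heavy atoms from the SMILES: 11 C, 1 N, 1 O.
Implicit hydrogens by atom environment:
  4 × C: 3 H each → 12
  3 × C: 2 H each → 6
  2 × C (aromatic): 1 H each → 2
  2 × C (aromatic): no H
  1 × N (charge +1): no H
  1 × O (aromatic): no H
  Total hydrogens = 20.
Net charge +1.
Molecular formula: C11H20NO+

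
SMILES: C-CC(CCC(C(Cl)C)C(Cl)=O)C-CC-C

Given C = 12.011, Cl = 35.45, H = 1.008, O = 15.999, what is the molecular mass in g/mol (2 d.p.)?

267.23

Molecular formula: C13H24Cl2O.
M = 13×12.011 + 2×35.45 + 24×1.008 + 1×15.999 = 267.23 g/mol.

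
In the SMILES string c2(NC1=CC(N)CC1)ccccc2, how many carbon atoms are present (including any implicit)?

11

The symbol for carbon appears 11 times in the SMILES. Lowercase c denotes aromatic carbon and counts toward C.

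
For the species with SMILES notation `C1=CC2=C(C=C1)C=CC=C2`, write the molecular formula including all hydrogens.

Heavy atoms from the SMILES: 10 C.
Implicit hydrogens by atom environment:
  8 × C (aromatic): 1 H each → 8
  2 × C (aromatic): no H
  Total hydrogens = 8.
Molecular formula: C10H8

C10H8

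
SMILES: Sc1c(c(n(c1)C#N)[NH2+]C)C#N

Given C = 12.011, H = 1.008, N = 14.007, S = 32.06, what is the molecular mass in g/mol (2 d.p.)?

Molecular formula: C7H7N4S+.
M = 7×12.011 + 7×1.008 + 4×14.007 + 1×32.06 = 179.22 g/mol.

179.22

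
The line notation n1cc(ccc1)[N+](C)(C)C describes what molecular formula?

Heavy atoms from the SMILES: 8 C, 2 N.
Implicit hydrogens by atom environment:
  4 × C (aromatic): 1 H each → 4
  3 × C: 3 H each → 9
  1 × C (aromatic): no H
  1 × N (aromatic): no H
  1 × N (charge +1): no H
  Total hydrogens = 13.
Net charge +1.
Molecular formula: C8H13N2+

C8H13N2+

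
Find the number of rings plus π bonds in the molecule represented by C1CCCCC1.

1

Molecular formula from the SMILES: C6H12.
DoU = (2C + 2 + N − H − X)/2 = (2·6 + 2 + 0 − 12 − 0)/2 = 2/2 = 1.
(Structurally: 1 ring(s) + 0 π bond(s) = 1.)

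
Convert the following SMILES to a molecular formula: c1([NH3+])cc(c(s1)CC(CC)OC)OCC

C11H20NO2S+

Heavy atoms from the SMILES: 11 C, 1 N, 2 O, 1 S.
Implicit hydrogens by atom environment:
  3 × C: 3 H each → 9
  3 × C: 2 H each → 6
  3 × C (aromatic): no H
  2 × O: no H
  1 × C (aromatic): 1 H
  1 × C: 1 H
  1 × N (charge +1): 3 H
  1 × S (aromatic): no H
  Total hydrogens = 20.
Net charge +1.
Molecular formula: C11H20NO2S+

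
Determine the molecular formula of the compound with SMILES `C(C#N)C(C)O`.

C4H7NO

Heavy atoms from the SMILES: 4 C, 1 N, 1 O.
Implicit hydrogens by atom environment:
  1 × C: 3 H
  1 × C: 2 H
  1 × C: 1 H
  1 × C: no H
  1 × N: no H
  1 × O: 1 H
  Total hydrogens = 7.
Molecular formula: C4H7NO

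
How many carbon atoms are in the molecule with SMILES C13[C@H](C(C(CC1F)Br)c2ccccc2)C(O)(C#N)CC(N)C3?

The symbol for carbon appears 17 times in the SMILES. Lowercase c denotes aromatic carbon and counts toward C.

17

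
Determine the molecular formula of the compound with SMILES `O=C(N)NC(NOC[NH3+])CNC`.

C5H16N5O2+

Heavy atoms from the SMILES: 5 C, 5 N, 2 O.
Implicit hydrogens by atom environment:
  3 × N: 1 H each → 3
  2 × C: 2 H each → 4
  2 × O: no H
  1 × C: 3 H
  1 × C: 1 H
  1 × C: no H
  1 × N (charge +1): 3 H
  1 × N: 2 H
  Total hydrogens = 16.
Net charge +1.
Molecular formula: C5H16N5O2+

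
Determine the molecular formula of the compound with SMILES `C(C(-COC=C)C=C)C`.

Heavy atoms from the SMILES: 8 C, 1 O.
Implicit hydrogens by atom environment:
  4 × C: 2 H each → 8
  3 × C: 1 H each → 3
  1 × C: 3 H
  1 × O: no H
  Total hydrogens = 14.
Molecular formula: C8H14O

C8H14O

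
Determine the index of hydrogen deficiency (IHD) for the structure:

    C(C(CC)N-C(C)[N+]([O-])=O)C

Molecular formula from the SMILES: C7H16N2O2.
DoU = (2C + 2 + N − H − X)/2 = (2·7 + 2 + 2 − 16 − 0)/2 = 2/2 = 1.
(Structurally: 0 ring(s) + 1 π bond(s) = 1.)

1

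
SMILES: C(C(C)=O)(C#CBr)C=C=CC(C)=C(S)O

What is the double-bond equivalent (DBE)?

Molecular formula from the SMILES: C11H11BrO2S.
DoU = (2C + 2 + N − H − X)/2 = (2·11 + 2 + 0 − 11 − 1)/2 = 12/2 = 6.
(Structurally: 0 ring(s) + 6 π bond(s) = 6.)

6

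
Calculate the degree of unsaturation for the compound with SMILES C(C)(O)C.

0

Molecular formula from the SMILES: C3H8O.
DoU = (2C + 2 + N − H − X)/2 = (2·3 + 2 + 0 − 8 − 0)/2 = 0/2 = 0.
(Structurally: 0 ring(s) + 0 π bond(s) = 0.)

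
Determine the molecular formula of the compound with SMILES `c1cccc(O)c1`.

C6H6O

Heavy atoms from the SMILES: 6 C, 1 O.
Implicit hydrogens by atom environment:
  5 × C (aromatic): 1 H each → 5
  1 × C (aromatic): no H
  1 × O: 1 H
  Total hydrogens = 6.
Molecular formula: C6H6O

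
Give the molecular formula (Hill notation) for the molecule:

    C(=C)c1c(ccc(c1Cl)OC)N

C9H10ClNO

Heavy atoms from the SMILES: 9 C, 1 Cl, 1 N, 1 O.
Implicit hydrogens by atom environment:
  4 × C (aromatic): no H
  2 × C (aromatic): 1 H each → 2
  1 × C: 3 H
  1 × C: 2 H
  1 × C: 1 H
  1 × Cl: no H
  1 × N: 2 H
  1 × O: no H
  Total hydrogens = 10.
Molecular formula: C9H10ClNO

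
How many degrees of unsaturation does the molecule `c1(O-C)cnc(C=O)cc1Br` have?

Molecular formula from the SMILES: C7H6BrNO2.
DoU = (2C + 2 + N − H − X)/2 = (2·7 + 2 + 1 − 6 − 1)/2 = 10/2 = 5.
(Structurally: 1 ring(s) + 4 π bond(s) = 5.)

5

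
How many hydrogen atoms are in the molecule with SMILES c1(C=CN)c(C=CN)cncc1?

Hydrogens are implicit in SMILES; fill each atom to its normal valence:
  4 × C: 1 H each → 4
  3 × C (aromatic): 1 H each → 3
  2 × C (aromatic): no H
  2 × N: 2 H each → 4
  1 × N (aromatic): no H
  Total hydrogens = 11.

11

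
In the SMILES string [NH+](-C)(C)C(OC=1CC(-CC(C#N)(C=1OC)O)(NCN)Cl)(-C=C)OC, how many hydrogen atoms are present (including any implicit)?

Hydrogens are implicit in SMILES; fill each atom to its normal valence:
  6 × C: no H
  4 × C: 3 H each → 12
  4 × C: 2 H each → 8
  3 × O: no H
  1 × C: 1 H
  1 × Cl: no H
  1 × N: 2 H
  1 × N: 1 H
  1 × N (charge +1): 1 H
  1 × N: no H
  1 × O: 1 H
  Total hydrogens = 26.

26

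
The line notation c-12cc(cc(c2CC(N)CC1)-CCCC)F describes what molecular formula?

Heavy atoms from the SMILES: 14 C, 1 F, 1 N.
Implicit hydrogens by atom environment:
  6 × C: 2 H each → 12
  4 × C (aromatic): no H
  2 × C (aromatic): 1 H each → 2
  1 × C: 3 H
  1 × C: 1 H
  1 × F: no H
  1 × N: 2 H
  Total hydrogens = 20.
Molecular formula: C14H20FN

C14H20FN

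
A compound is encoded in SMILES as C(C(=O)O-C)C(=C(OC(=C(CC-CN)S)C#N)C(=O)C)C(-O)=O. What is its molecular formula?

C14H18N2O6S

Heavy atoms from the SMILES: 14 C, 2 N, 6 O, 1 S.
Implicit hydrogens by atom environment:
  8 × C: no H
  5 × O: no H
  4 × C: 2 H each → 8
  2 × C: 3 H each → 6
  1 × N: 2 H
  1 × N: no H
  1 × O: 1 H
  1 × S: 1 H
  Total hydrogens = 18.
Molecular formula: C14H18N2O6S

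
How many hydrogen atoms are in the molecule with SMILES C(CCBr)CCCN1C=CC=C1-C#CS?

16

Hydrogens are implicit in SMILES; fill each atom to its normal valence:
  6 × C: 2 H each → 12
  3 × C (aromatic): 1 H each → 3
  2 × C: no H
  1 × Br: no H
  1 × C (aromatic): no H
  1 × N (aromatic): no H
  1 × S: 1 H
  Total hydrogens = 16.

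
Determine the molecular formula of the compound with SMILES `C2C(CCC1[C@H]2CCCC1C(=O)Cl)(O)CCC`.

C14H23ClO2

Heavy atoms from the SMILES: 14 C, 1 Cl, 2 O.
Implicit hydrogens by atom environment:
  8 × C: 2 H each → 16
  3 × C: 1 H each → 3
  2 × C: no H
  1 × C: 3 H
  1 × Cl: no H
  1 × O: 1 H
  1 × O: no H
  Total hydrogens = 23.
Molecular formula: C14H23ClO2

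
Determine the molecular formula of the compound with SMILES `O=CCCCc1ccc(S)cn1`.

C9H11NOS

Heavy atoms from the SMILES: 9 C, 1 N, 1 O, 1 S.
Implicit hydrogens by atom environment:
  3 × C: 2 H each → 6
  3 × C (aromatic): 1 H each → 3
  2 × C (aromatic): no H
  1 × C: 1 H
  1 × N (aromatic): no H
  1 × O: no H
  1 × S: 1 H
  Total hydrogens = 11.
Molecular formula: C9H11NOS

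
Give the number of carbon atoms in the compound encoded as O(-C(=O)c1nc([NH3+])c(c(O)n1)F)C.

6

The symbol for carbon appears 6 times in the SMILES. Lowercase c denotes aromatic carbon and counts toward C.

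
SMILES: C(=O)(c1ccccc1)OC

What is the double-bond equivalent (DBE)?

Molecular formula from the SMILES: C8H8O2.
DoU = (2C + 2 + N − H − X)/2 = (2·8 + 2 + 0 − 8 − 0)/2 = 10/2 = 5.
(Structurally: 1 ring(s) + 4 π bond(s) = 5.)

5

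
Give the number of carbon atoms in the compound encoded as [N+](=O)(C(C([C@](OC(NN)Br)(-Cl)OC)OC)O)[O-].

6

The symbol for carbon appears 6 times in the SMILES. (Cl is a single chlorine, not C + l.)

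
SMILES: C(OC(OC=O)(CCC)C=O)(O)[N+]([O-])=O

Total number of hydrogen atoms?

11

Hydrogens are implicit in SMILES; fill each atom to its normal valence:
  5 × O: no H
  3 × C: 1 H each → 3
  2 × C: 2 H each → 4
  1 × C: 3 H
  1 × C: no H
  1 × N (charge +1): no H
  1 × O: 1 H
  1 × O (charge -1): no H
  Total hydrogens = 11.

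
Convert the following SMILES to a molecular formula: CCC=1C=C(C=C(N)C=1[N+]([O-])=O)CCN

Heavy atoms from the SMILES: 10 C, 3 N, 2 O.
Implicit hydrogens by atom environment:
  4 × C (aromatic): no H
  3 × C: 2 H each → 6
  2 × C (aromatic): 1 H each → 2
  2 × N: 2 H each → 4
  1 × C: 3 H
  1 × N (charge +1): no H
  1 × O: no H
  1 × O (charge -1): no H
  Total hydrogens = 15.
Molecular formula: C10H15N3O2

C10H15N3O2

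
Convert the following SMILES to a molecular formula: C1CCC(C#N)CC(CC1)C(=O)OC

Heavy atoms from the SMILES: 11 C, 1 N, 2 O.
Implicit hydrogens by atom environment:
  6 × C: 2 H each → 12
  2 × C: 1 H each → 2
  2 × C: no H
  2 × O: no H
  1 × C: 3 H
  1 × N: no H
  Total hydrogens = 17.
Molecular formula: C11H17NO2

C11H17NO2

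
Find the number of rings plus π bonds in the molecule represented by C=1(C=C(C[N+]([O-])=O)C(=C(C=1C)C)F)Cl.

Molecular formula from the SMILES: C9H9ClFNO2.
DoU = (2C + 2 + N − H − X)/2 = (2·9 + 2 + 1 − 9 − 2)/2 = 10/2 = 5.
(Structurally: 1 ring(s) + 4 π bond(s) = 5.)

5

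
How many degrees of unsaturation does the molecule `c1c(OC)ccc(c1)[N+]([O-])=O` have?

5

Molecular formula from the SMILES: C7H7NO3.
DoU = (2C + 2 + N − H − X)/2 = (2·7 + 2 + 1 − 7 − 0)/2 = 10/2 = 5.
(Structurally: 1 ring(s) + 4 π bond(s) = 5.)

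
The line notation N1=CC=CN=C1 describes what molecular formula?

Heavy atoms from the SMILES: 4 C, 2 N.
Implicit hydrogens by atom environment:
  4 × C (aromatic): 1 H each → 4
  2 × N (aromatic): no H
  Total hydrogens = 4.
Molecular formula: C4H4N2

C4H4N2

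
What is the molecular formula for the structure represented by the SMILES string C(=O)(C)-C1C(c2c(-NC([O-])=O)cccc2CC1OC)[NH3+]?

Heavy atoms from the SMILES: 14 C, 2 N, 4 O.
Implicit hydrogens by atom environment:
  3 × C (aromatic): 1 H each → 3
  3 × C: 1 H each → 3
  3 × C (aromatic): no H
  3 × O: no H
  2 × C: 3 H each → 6
  2 × C: no H
  1 × C: 2 H
  1 × N (charge +1): 3 H
  1 × N: 1 H
  1 × O (charge -1): no H
  Total hydrogens = 18.
Molecular formula: C14H18N2O4

C14H18N2O4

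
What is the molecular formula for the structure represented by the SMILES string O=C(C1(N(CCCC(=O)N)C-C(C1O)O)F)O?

C9H15FN2O5

Heavy atoms from the SMILES: 9 C, 1 F, 2 N, 5 O.
Implicit hydrogens by atom environment:
  4 × C: 2 H each → 8
  3 × C: no H
  3 × O: 1 H each → 3
  2 × C: 1 H each → 2
  2 × O: no H
  1 × F: no H
  1 × N: 2 H
  1 × N: no H
  Total hydrogens = 15.
Molecular formula: C9H15FN2O5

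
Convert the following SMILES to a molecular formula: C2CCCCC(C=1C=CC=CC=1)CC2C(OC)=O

C16H22O2

Heavy atoms from the SMILES: 16 C, 2 O.
Implicit hydrogens by atom environment:
  6 × C: 2 H each → 12
  5 × C (aromatic): 1 H each → 5
  2 × C: 1 H each → 2
  2 × O: no H
  1 × C: 3 H
  1 × C: no H
  1 × C (aromatic): no H
  Total hydrogens = 22.
Molecular formula: C16H22O2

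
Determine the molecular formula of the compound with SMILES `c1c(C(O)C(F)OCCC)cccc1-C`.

Heavy atoms from the SMILES: 12 C, 1 F, 2 O.
Implicit hydrogens by atom environment:
  4 × C (aromatic): 1 H each → 4
  2 × C: 3 H each → 6
  2 × C: 2 H each → 4
  2 × C: 1 H each → 2
  2 × C (aromatic): no H
  1 × F: no H
  1 × O: 1 H
  1 × O: no H
  Total hydrogens = 17.
Molecular formula: C12H17FO2

C12H17FO2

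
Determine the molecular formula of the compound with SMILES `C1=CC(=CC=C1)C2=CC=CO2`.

Heavy atoms from the SMILES: 10 C, 1 O.
Implicit hydrogens by atom environment:
  8 × C (aromatic): 1 H each → 8
  2 × C (aromatic): no H
  1 × O (aromatic): no H
  Total hydrogens = 8.
Molecular formula: C10H8O

C10H8O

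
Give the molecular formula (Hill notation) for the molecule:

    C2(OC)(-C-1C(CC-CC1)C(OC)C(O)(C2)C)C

Heavy atoms from the SMILES: 14 C, 3 O.
Implicit hydrogens by atom environment:
  5 × C: 2 H each → 10
  4 × C: 3 H each → 12
  3 × C: 1 H each → 3
  2 × C: no H
  2 × O: no H
  1 × O: 1 H
  Total hydrogens = 26.
Molecular formula: C14H26O3

C14H26O3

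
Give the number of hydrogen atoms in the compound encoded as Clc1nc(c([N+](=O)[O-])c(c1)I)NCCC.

9

Hydrogens are implicit in SMILES; fill each atom to its normal valence:
  4 × C (aromatic): no H
  2 × C: 2 H each → 4
  1 × C: 3 H
  1 × C (aromatic): 1 H
  1 × Cl: no H
  1 × I: no H
  1 × N: 1 H
  1 × N (aromatic): no H
  1 × N (charge +1): no H
  1 × O: no H
  1 × O (charge -1): no H
  Total hydrogens = 9.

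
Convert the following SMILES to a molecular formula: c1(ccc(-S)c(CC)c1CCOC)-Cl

Heavy atoms from the SMILES: 11 C, 1 Cl, 1 O, 1 S.
Implicit hydrogens by atom environment:
  4 × C (aromatic): no H
  3 × C: 2 H each → 6
  2 × C: 3 H each → 6
  2 × C (aromatic): 1 H each → 2
  1 × Cl: no H
  1 × O: no H
  1 × S: 1 H
  Total hydrogens = 15.
Molecular formula: C11H15ClOS

C11H15ClOS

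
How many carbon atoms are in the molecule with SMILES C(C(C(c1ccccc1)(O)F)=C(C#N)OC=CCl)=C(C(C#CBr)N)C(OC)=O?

19

The symbol for carbon appears 19 times in the SMILES. Lowercase c denotes aromatic carbon and counts toward C.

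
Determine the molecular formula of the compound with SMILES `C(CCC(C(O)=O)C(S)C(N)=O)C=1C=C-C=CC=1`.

Heavy atoms from the SMILES: 13 C, 1 N, 3 O, 1 S.
Implicit hydrogens by atom environment:
  5 × C (aromatic): 1 H each → 5
  3 × C: 2 H each → 6
  2 × C: 1 H each → 2
  2 × C: no H
  2 × O: no H
  1 × C (aromatic): no H
  1 × N: 2 H
  1 × O: 1 H
  1 × S: 1 H
  Total hydrogens = 17.
Molecular formula: C13H17NO3S

C13H17NO3S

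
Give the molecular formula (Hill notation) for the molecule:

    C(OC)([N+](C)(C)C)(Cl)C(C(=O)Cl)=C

C8H14Cl2NO2+

Heavy atoms from the SMILES: 8 C, 2 Cl, 1 N, 2 O.
Implicit hydrogens by atom environment:
  4 × C: 3 H each → 12
  3 × C: no H
  2 × Cl: no H
  2 × O: no H
  1 × C: 2 H
  1 × N (charge +1): no H
  Total hydrogens = 14.
Net charge +1.
Molecular formula: C8H14Cl2NO2+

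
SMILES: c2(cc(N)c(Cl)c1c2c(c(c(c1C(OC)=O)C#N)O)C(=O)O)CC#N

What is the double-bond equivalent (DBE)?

13

Molecular formula from the SMILES: C16H10ClN3O5.
DoU = (2C + 2 + N − H − X)/2 = (2·16 + 2 + 3 − 10 − 1)/2 = 26/2 = 13.
(Structurally: 2 ring(s) + 11 π bond(s) = 13.)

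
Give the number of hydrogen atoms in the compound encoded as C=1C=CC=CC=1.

6

Hydrogens are implicit in SMILES; fill each atom to its normal valence:
  6 × C (aromatic): 1 H each → 6
  Total hydrogens = 6.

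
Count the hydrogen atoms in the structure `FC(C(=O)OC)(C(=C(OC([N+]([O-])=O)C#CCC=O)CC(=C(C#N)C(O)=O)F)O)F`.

11

Hydrogens are implicit in SMILES; fill each atom to its normal valence:
  10 × C: no H
  6 × O: no H
  3 × F: no H
  2 × C: 2 H each → 4
  2 × C: 1 H each → 2
  2 × O: 1 H each → 2
  1 × C: 3 H
  1 × N: no H
  1 × N (charge +1): no H
  1 × O (charge -1): no H
  Total hydrogens = 11.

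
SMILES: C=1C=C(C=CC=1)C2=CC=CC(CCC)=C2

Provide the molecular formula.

Heavy atoms from the SMILES: 15 C.
Implicit hydrogens by atom environment:
  9 × C (aromatic): 1 H each → 9
  3 × C (aromatic): no H
  2 × C: 2 H each → 4
  1 × C: 3 H
  Total hydrogens = 16.
Molecular formula: C15H16

C15H16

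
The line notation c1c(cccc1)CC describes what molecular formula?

C8H10

Heavy atoms from the SMILES: 8 C.
Implicit hydrogens by atom environment:
  5 × C (aromatic): 1 H each → 5
  1 × C: 3 H
  1 × C: 2 H
  1 × C (aromatic): no H
  Total hydrogens = 10.
Molecular formula: C8H10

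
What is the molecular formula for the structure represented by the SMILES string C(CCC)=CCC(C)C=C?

Heavy atoms from the SMILES: 10 C.
Implicit hydrogens by atom environment:
  4 × C: 2 H each → 8
  4 × C: 1 H each → 4
  2 × C: 3 H each → 6
  Total hydrogens = 18.
Molecular formula: C10H18

C10H18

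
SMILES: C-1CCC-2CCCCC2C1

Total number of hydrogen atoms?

Hydrogens are implicit in SMILES; fill each atom to its normal valence:
  8 × C: 2 H each → 16
  2 × C: 1 H each → 2
  Total hydrogens = 18.

18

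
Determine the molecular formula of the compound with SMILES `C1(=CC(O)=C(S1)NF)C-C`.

C6H8FNOS

Heavy atoms from the SMILES: 6 C, 1 F, 1 N, 1 O, 1 S.
Implicit hydrogens by atom environment:
  3 × C (aromatic): no H
  1 × C: 3 H
  1 × C: 2 H
  1 × C (aromatic): 1 H
  1 × F: no H
  1 × N: 1 H
  1 × O: 1 H
  1 × S (aromatic): no H
  Total hydrogens = 8.
Molecular formula: C6H8FNOS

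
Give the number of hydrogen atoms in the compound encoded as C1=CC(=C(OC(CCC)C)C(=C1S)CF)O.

Hydrogens are implicit in SMILES; fill each atom to its normal valence:
  4 × C (aromatic): no H
  3 × C: 2 H each → 6
  2 × C: 3 H each → 6
  2 × C (aromatic): 1 H each → 2
  1 × C: 1 H
  1 × F: no H
  1 × O: 1 H
  1 × O: no H
  1 × S: 1 H
  Total hydrogens = 17.

17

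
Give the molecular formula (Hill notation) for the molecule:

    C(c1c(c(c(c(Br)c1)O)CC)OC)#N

Heavy atoms from the SMILES: 1 Br, 10 C, 1 N, 2 O.
Implicit hydrogens by atom environment:
  5 × C (aromatic): no H
  2 × C: 3 H each → 6
  1 × Br: no H
  1 × C: 2 H
  1 × C (aromatic): 1 H
  1 × C: no H
  1 × N: no H
  1 × O: 1 H
  1 × O: no H
  Total hydrogens = 10.
Molecular formula: C10H10BrNO2

C10H10BrNO2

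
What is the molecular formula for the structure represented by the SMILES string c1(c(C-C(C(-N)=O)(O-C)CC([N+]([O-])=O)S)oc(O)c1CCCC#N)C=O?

Heavy atoms from the SMILES: 15 C, 3 N, 7 O, 1 S.
Implicit hydrogens by atom environment:
  5 × C: 2 H each → 10
  4 × C (aromatic): no H
  4 × O: no H
  3 × C: no H
  2 × C: 1 H each → 2
  1 × C: 3 H
  1 × N: 2 H
  1 × N (charge +1): no H
  1 × N: no H
  1 × O: 1 H
  1 × O (aromatic): no H
  1 × O (charge -1): no H
  1 × S: 1 H
  Total hydrogens = 19.
Molecular formula: C15H19N3O7S

C15H19N3O7S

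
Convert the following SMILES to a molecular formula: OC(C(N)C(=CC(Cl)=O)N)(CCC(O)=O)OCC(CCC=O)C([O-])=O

Heavy atoms from the SMILES: 14 C, 1 Cl, 2 N, 8 O.
Implicit hydrogens by atom environment:
  5 × C: 2 H each → 10
  5 × C: no H
  5 × O: no H
  4 × C: 1 H each → 4
  2 × N: 2 H each → 4
  2 × O: 1 H each → 2
  1 × Cl: no H
  1 × O (charge -1): no H
  Total hydrogens = 20.
Net charge -1.
Molecular formula: C14H20ClN2O8-

C14H20ClN2O8-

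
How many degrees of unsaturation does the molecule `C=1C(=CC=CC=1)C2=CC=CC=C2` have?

8

Molecular formula from the SMILES: C12H10.
DoU = (2C + 2 + N − H − X)/2 = (2·12 + 2 + 0 − 10 − 0)/2 = 16/2 = 8.
(Structurally: 2 ring(s) + 6 π bond(s) = 8.)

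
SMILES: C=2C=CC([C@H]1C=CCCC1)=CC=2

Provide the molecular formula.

Heavy atoms from the SMILES: 12 C.
Implicit hydrogens by atom environment:
  5 × C (aromatic): 1 H each → 5
  3 × C: 2 H each → 6
  3 × C: 1 H each → 3
  1 × C (aromatic): no H
  Total hydrogens = 14.
Molecular formula: C12H14

C12H14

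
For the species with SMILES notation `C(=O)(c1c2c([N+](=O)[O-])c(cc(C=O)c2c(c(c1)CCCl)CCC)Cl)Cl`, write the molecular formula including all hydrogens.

Heavy atoms from the SMILES: 17 C, 3 Cl, 1 N, 4 O.
Implicit hydrogens by atom environment:
  8 × C (aromatic): no H
  4 × C: 2 H each → 8
  3 × Cl: no H
  3 × O: no H
  2 × C (aromatic): 1 H each → 2
  1 × C: 3 H
  1 × C: 1 H
  1 × C: no H
  1 × N (charge +1): no H
  1 × O (charge -1): no H
  Total hydrogens = 14.
Molecular formula: C17H14Cl3NO4

C17H14Cl3NO4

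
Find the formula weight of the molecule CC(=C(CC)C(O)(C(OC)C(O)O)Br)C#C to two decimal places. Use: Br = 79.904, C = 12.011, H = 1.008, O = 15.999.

293.16

Molecular formula: C11H17BrO4.
M = 1×79.904 + 11×12.011 + 17×1.008 + 4×15.999 = 293.16 g/mol.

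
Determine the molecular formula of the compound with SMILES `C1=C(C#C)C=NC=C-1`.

Heavy atoms from the SMILES: 7 C, 1 N.
Implicit hydrogens by atom environment:
  4 × C (aromatic): 1 H each → 4
  1 × C: 1 H
  1 × C (aromatic): no H
  1 × C: no H
  1 × N (aromatic): no H
  Total hydrogens = 5.
Molecular formula: C7H5N

C7H5N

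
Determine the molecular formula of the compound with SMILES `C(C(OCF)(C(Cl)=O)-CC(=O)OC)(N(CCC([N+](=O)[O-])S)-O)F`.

C10H15ClF2N2O7S

Heavy atoms from the SMILES: 10 C, 1 Cl, 2 F, 2 N, 7 O, 1 S.
Implicit hydrogens by atom environment:
  5 × O: no H
  4 × C: 2 H each → 8
  3 × C: no H
  2 × C: 1 H each → 2
  2 × F: no H
  1 × C: 3 H
  1 × Cl: no H
  1 × N: no H
  1 × N (charge +1): no H
  1 × O: 1 H
  1 × O (charge -1): no H
  1 × S: 1 H
  Total hydrogens = 15.
Molecular formula: C10H15ClF2N2O7S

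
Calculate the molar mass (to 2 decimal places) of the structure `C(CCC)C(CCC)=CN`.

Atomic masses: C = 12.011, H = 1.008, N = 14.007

141.26

Molecular formula: C9H19N.
M = 9×12.011 + 19×1.008 + 1×14.007 = 141.26 g/mol.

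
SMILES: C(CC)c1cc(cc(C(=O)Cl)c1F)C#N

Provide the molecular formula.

C11H9ClFNO

Heavy atoms from the SMILES: 11 C, 1 Cl, 1 F, 1 N, 1 O.
Implicit hydrogens by atom environment:
  4 × C (aromatic): no H
  2 × C: 2 H each → 4
  2 × C (aromatic): 1 H each → 2
  2 × C: no H
  1 × C: 3 H
  1 × Cl: no H
  1 × F: no H
  1 × N: no H
  1 × O: no H
  Total hydrogens = 9.
Molecular formula: C11H9ClFNO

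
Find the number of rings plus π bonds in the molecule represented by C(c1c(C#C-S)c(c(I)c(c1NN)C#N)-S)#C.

Molecular formula from the SMILES: C11H6IN3S2.
DoU = (2C + 2 + N − H − X)/2 = (2·11 + 2 + 3 − 6 − 1)/2 = 20/2 = 10.
(Structurally: 1 ring(s) + 9 π bond(s) = 10.)

10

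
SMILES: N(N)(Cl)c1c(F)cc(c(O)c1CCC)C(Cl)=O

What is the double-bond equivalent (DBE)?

5

Molecular formula from the SMILES: C10H11Cl2FN2O2.
DoU = (2C + 2 + N − H − X)/2 = (2·10 + 2 + 2 − 11 − 3)/2 = 10/2 = 5.
(Structurally: 1 ring(s) + 4 π bond(s) = 5.)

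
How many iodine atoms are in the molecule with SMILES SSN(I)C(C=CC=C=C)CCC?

The symbol for iodine appears 1 time in the SMILES.

1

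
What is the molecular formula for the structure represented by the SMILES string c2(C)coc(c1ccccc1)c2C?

C12H12O

Heavy atoms from the SMILES: 12 C, 1 O.
Implicit hydrogens by atom environment:
  6 × C (aromatic): 1 H each → 6
  4 × C (aromatic): no H
  2 × C: 3 H each → 6
  1 × O (aromatic): no H
  Total hydrogens = 12.
Molecular formula: C12H12O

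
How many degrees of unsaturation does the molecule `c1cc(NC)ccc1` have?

Molecular formula from the SMILES: C7H9N.
DoU = (2C + 2 + N − H − X)/2 = (2·7 + 2 + 1 − 9 − 0)/2 = 8/2 = 4.
(Structurally: 1 ring(s) + 3 π bond(s) = 4.)

4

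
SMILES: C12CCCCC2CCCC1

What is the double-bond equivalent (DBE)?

Molecular formula from the SMILES: C10H18.
DoU = (2C + 2 + N − H − X)/2 = (2·10 + 2 + 0 − 18 − 0)/2 = 4/2 = 2.
(Structurally: 2 ring(s) + 0 π bond(s) = 2.)

2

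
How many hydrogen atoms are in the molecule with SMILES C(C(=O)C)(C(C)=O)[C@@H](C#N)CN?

12

Hydrogens are implicit in SMILES; fill each atom to its normal valence:
  3 × C: no H
  2 × C: 3 H each → 6
  2 × C: 1 H each → 2
  2 × O: no H
  1 × C: 2 H
  1 × N: 2 H
  1 × N: no H
  Total hydrogens = 12.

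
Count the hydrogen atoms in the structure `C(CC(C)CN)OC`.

Hydrogens are implicit in SMILES; fill each atom to its normal valence:
  3 × C: 2 H each → 6
  2 × C: 3 H each → 6
  1 × C: 1 H
  1 × N: 2 H
  1 × O: no H
  Total hydrogens = 15.

15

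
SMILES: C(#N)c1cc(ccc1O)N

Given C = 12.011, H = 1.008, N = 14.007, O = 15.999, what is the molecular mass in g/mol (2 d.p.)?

Molecular formula: C7H6N2O.
M = 7×12.011 + 6×1.008 + 2×14.007 + 1×15.999 = 134.14 g/mol.

134.14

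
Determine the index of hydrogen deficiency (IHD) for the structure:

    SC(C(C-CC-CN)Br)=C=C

Molecular formula from the SMILES: C8H14BrNS.
DoU = (2C + 2 + N − H − X)/2 = (2·8 + 2 + 1 − 14 − 1)/2 = 4/2 = 2.
(Structurally: 0 ring(s) + 2 π bond(s) = 2.)

2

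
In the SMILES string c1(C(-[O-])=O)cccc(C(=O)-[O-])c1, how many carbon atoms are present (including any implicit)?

8

The symbol for carbon appears 8 times in the SMILES. Lowercase c denotes aromatic carbon and counts toward C.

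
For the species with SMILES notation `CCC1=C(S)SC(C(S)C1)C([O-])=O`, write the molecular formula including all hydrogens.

C8H11O2S3-

Heavy atoms from the SMILES: 8 C, 2 O, 3 S.
Implicit hydrogens by atom environment:
  3 × C: no H
  2 × C: 2 H each → 4
  2 × C: 1 H each → 2
  2 × S: 1 H each → 2
  1 × C: 3 H
  1 × O: no H
  1 × O (charge -1): no H
  1 × S: no H
  Total hydrogens = 11.
Net charge -1.
Molecular formula: C8H11O2S3-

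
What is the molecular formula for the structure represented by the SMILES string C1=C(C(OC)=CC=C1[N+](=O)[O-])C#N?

Heavy atoms from the SMILES: 8 C, 2 N, 3 O.
Implicit hydrogens by atom environment:
  3 × C (aromatic): 1 H each → 3
  3 × C (aromatic): no H
  2 × O: no H
  1 × C: 3 H
  1 × C: no H
  1 × N: no H
  1 × N (charge +1): no H
  1 × O (charge -1): no H
  Total hydrogens = 6.
Molecular formula: C8H6N2O3

C8H6N2O3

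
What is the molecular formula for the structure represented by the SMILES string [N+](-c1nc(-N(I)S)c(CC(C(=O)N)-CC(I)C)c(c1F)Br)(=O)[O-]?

C11H12BrFI2N4O3S

Heavy atoms from the SMILES: 1 Br, 11 C, 1 F, 2 I, 4 N, 3 O, 1 S.
Implicit hydrogens by atom environment:
  5 × C (aromatic): no H
  2 × C: 2 H each → 4
  2 × C: 1 H each → 2
  2 × I: no H
  2 × O: no H
  1 × Br: no H
  1 × C: 3 H
  1 × C: no H
  1 × F: no H
  1 × N: 2 H
  1 × N (aromatic): no H
  1 × N (charge +1): no H
  1 × N: no H
  1 × O (charge -1): no H
  1 × S: 1 H
  Total hydrogens = 12.
Molecular formula: C11H12BrFI2N4O3S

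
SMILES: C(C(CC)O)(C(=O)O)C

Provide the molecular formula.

Heavy atoms from the SMILES: 6 C, 3 O.
Implicit hydrogens by atom environment:
  2 × C: 3 H each → 6
  2 × C: 1 H each → 2
  2 × O: 1 H each → 2
  1 × C: 2 H
  1 × C: no H
  1 × O: no H
  Total hydrogens = 12.
Molecular formula: C6H12O3

C6H12O3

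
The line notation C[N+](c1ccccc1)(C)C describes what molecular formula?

Heavy atoms from the SMILES: 9 C, 1 N.
Implicit hydrogens by atom environment:
  5 × C (aromatic): 1 H each → 5
  3 × C: 3 H each → 9
  1 × C (aromatic): no H
  1 × N (charge +1): no H
  Total hydrogens = 14.
Net charge +1.
Molecular formula: C9H14N+

C9H14N+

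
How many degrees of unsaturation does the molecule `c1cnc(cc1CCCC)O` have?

Molecular formula from the SMILES: C9H13NO.
DoU = (2C + 2 + N − H − X)/2 = (2·9 + 2 + 1 − 13 − 0)/2 = 8/2 = 4.
(Structurally: 1 ring(s) + 3 π bond(s) = 4.)

4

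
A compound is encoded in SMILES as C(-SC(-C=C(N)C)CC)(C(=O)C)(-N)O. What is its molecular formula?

C9H18N2O2S

Heavy atoms from the SMILES: 9 C, 2 N, 2 O, 1 S.
Implicit hydrogens by atom environment:
  3 × C: 3 H each → 9
  3 × C: no H
  2 × C: 1 H each → 2
  2 × N: 2 H each → 4
  1 × C: 2 H
  1 × O: 1 H
  1 × O: no H
  1 × S: no H
  Total hydrogens = 18.
Molecular formula: C9H18N2O2S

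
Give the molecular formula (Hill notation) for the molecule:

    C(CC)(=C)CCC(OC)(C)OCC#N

Heavy atoms from the SMILES: 11 C, 1 N, 2 O.
Implicit hydrogens by atom environment:
  5 × C: 2 H each → 10
  3 × C: 3 H each → 9
  3 × C: no H
  2 × O: no H
  1 × N: no H
  Total hydrogens = 19.
Molecular formula: C11H19NO2

C11H19NO2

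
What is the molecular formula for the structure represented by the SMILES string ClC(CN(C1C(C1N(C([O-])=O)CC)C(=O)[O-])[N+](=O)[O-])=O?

Heavy atoms from the SMILES: 9 C, 1 Cl, 3 N, 7 O.
Implicit hydrogens by atom environment:
  4 × O: no H
  3 × C: 1 H each → 3
  3 × C: no H
  3 × O (charge -1): no H
  2 × C: 2 H each → 4
  2 × N: no H
  1 × C: 3 H
  1 × Cl: no H
  1 × N (charge +1): no H
  Total hydrogens = 10.
Net charge -2.
Molecular formula: [C9H10ClN3O7]2-

[C9H10ClN3O7]2-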